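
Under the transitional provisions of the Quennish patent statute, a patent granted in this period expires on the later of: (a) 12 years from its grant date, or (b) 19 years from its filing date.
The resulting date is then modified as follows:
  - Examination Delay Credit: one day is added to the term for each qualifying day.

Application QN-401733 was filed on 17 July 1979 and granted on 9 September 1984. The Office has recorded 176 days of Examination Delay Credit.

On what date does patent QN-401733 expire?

1999-01-09

(a) grant + 12 years → 9 September 1996.
(b) filing + 19 years → 17 July 1998.
Later of the two: 17 July 1998.
Examination Delay Credit: +176 days → 9 January 1999.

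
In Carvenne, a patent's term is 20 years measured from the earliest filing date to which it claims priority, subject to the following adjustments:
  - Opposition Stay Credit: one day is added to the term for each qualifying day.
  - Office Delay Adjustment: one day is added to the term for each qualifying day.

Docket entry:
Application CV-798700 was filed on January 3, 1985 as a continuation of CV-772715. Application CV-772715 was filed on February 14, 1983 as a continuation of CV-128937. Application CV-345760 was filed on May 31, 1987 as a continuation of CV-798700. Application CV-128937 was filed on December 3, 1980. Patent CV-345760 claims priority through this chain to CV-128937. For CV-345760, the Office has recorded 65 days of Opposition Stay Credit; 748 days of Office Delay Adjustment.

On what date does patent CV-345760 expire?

Earliest priority filing: 3 December 1980.
Base term: 3 December 1980 + 20 years → 3 December 2000.
Opposition Stay Credit: +65 days → 6 February 2001.
Office Delay Adjustment: +748 days → 24 February 2003.

2003-02-24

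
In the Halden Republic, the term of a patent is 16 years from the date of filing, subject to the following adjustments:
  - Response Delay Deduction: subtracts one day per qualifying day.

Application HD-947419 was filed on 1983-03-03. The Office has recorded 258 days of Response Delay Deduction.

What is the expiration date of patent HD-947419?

1998-06-18

Base term: filing date + 16 years → 3 March 1999.
Response Delay Deduction: −258 days → 18 June 1998.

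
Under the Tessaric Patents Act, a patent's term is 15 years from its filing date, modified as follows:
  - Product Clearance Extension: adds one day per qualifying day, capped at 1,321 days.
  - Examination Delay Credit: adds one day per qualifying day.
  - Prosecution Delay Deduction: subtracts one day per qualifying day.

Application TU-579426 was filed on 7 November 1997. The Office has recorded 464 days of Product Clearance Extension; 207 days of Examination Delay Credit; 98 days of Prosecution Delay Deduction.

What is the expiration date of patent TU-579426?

Base term: filing date + 15 years → 7 November 2012.
Product Clearance Extension: 464 days (within the 1321-day cap) → +464 days → 14 February 2014.
Examination Delay Credit: +207 days → 9 September 2014.
Prosecution Delay Deduction: −98 days → 3 June 2014.

2014-06-03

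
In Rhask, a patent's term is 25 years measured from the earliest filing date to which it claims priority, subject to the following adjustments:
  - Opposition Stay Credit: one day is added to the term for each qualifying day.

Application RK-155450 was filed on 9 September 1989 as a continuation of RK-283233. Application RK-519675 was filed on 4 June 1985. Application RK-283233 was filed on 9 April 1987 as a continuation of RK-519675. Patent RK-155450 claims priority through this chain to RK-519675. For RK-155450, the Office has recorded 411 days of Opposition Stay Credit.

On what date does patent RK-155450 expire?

July 20, 2011

Earliest priority filing: 4 June 1985.
Base term: 4 June 1985 + 25 years → 4 June 2010.
Opposition Stay Credit: +411 days → 20 July 2011.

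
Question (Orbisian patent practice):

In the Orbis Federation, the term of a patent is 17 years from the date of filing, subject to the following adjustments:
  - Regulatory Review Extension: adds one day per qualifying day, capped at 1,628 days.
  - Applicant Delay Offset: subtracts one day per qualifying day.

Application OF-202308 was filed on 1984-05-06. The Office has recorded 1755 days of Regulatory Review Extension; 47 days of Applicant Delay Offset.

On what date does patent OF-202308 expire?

2005-09-03

Base term: filing date + 17 years → 6 May 2001.
Regulatory Review Extension: 1755 days claimed exceeds the 1628-day cap, so +1628 days → 20 October 2005.
Applicant Delay Offset: −47 days → 3 September 2005.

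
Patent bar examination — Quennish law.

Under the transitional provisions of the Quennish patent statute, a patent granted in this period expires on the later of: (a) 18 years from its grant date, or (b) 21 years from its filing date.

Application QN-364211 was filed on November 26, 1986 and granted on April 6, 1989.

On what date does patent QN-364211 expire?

2007-11-26

(a) grant + 18 years → 6 April 2007.
(b) filing + 21 years → 26 November 2007.
Later of the two: 26 November 2007.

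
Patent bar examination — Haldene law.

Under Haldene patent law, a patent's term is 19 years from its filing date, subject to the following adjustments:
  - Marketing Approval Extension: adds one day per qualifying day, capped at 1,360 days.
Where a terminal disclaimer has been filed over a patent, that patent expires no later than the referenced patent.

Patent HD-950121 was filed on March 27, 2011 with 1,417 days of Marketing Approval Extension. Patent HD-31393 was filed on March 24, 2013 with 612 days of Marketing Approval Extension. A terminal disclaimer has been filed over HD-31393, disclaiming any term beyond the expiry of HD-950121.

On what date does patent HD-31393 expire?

November 26, 2033

Natural term of HD-31393:
  Base: filing + 19 years → 24 March 2032.
  Marketing Approval Extension: 612 days (within the 1360-day cap) → +612 days → 26 November 2033.
Expiry of referenced patent HD-950121:
  Base: filing + 19 years → 27 March 2030.
  Marketing Approval Extension: 1417 days claimed exceeds the 1360-day cap, so +1360 days → 16 December 2033.
Terminal disclaimer: HD-31393 expires on the earlier of 26 November 2033 and 16 December 2033.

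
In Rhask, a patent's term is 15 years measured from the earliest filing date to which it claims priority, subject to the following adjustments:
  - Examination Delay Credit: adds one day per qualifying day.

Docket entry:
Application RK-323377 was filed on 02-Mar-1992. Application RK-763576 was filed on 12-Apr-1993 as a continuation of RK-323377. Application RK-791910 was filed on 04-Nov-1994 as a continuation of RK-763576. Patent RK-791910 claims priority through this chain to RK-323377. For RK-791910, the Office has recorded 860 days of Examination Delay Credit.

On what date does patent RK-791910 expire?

Earliest priority filing: 2 March 1992.
Base term: 2 March 1992 + 15 years → 2 March 2007.
Examination Delay Credit: +860 days → 9 July 2009.

2009-07-09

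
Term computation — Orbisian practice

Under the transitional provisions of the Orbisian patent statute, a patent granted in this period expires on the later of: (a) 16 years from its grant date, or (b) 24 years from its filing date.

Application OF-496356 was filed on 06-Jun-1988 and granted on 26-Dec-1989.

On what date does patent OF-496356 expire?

(a) grant + 16 years → 26 December 2005.
(b) filing + 24 years → 6 June 2012.
Later of the two: 6 June 2012.

June 6, 2012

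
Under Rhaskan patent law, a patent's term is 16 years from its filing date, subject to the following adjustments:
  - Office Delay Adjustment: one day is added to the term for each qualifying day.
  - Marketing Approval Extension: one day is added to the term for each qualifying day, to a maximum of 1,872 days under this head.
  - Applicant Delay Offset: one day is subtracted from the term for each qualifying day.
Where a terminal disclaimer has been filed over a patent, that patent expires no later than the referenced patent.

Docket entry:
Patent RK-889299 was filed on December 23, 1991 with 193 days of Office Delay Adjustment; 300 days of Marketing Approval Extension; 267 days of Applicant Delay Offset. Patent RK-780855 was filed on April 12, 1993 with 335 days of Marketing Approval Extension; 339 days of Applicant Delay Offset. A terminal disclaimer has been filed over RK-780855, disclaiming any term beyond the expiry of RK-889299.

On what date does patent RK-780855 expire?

August 5, 2008

Natural term of RK-780855:
  Base: filing + 16 years → 12 April 2009.
  Marketing Approval Extension: 335 days (within the 1872-day cap) → +335 days → 13 March 2010.
  Applicant Delay Offset: −339 days → 8 April 2009.
Expiry of referenced patent RK-889299:
  Base: filing + 16 years → 23 December 2007.
  Office Delay Adjustment: +193 days → 3 July 2008.
  Marketing Approval Extension: 300 days (within the 1872-day cap) → +300 days → 29 April 2009.
  Applicant Delay Offset: −267 days → 5 August 2008.
Terminal disclaimer: RK-780855 expires on the earlier of 8 April 2009 and 5 August 2008.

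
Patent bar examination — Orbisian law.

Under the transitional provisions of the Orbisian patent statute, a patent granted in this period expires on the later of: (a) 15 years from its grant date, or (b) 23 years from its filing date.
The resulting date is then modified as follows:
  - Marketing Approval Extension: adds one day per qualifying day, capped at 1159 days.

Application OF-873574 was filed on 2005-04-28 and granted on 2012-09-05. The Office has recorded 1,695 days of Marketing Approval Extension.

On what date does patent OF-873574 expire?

(a) grant + 15 years → 5 September 2027.
(b) filing + 23 years → 28 April 2028.
Later of the two: 28 April 2028.
Marketing Approval Extension: 1695 days claimed exceeds the 1159-day cap, so +1159 days → 1 July 2031.

July 1, 2031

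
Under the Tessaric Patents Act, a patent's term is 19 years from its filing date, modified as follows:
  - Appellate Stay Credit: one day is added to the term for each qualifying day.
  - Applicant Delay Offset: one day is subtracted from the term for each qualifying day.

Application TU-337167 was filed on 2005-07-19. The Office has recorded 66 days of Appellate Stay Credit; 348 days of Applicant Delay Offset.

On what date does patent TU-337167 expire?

Base term: filing date + 19 years → 19 July 2024.
Appellate Stay Credit: +66 days → 23 September 2024.
Applicant Delay Offset: −348 days → 11 October 2023.

October 11, 2023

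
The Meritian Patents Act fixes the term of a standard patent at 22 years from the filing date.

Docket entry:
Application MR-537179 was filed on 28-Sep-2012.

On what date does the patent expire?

Filing date + 22 years → 28 September 2034.

2034-09-28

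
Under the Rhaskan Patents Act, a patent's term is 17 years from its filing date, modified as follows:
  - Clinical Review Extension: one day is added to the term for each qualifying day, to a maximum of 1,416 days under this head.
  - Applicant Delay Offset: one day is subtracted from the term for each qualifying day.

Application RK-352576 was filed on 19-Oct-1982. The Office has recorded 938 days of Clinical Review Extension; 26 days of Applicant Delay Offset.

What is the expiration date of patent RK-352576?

2002-04-18

Base term: filing date + 17 years → 19 October 1999.
Clinical Review Extension: 938 days (within the 1416-day cap) → +938 days → 14 May 2002.
Applicant Delay Offset: −26 days → 18 April 2002.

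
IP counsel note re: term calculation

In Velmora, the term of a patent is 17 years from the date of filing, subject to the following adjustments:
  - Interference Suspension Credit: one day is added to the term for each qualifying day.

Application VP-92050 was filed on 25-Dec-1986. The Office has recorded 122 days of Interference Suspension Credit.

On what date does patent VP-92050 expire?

April 25, 2004

Base term: filing date + 17 years → 25 December 2003.
Interference Suspension Credit: +122 days → 25 April 2004.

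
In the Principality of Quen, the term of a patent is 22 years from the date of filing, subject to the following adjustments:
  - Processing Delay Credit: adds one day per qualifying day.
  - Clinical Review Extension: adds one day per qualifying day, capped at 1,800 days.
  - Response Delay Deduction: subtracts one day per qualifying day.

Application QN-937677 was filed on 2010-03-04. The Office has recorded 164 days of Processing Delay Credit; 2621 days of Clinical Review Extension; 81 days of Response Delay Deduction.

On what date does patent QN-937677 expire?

Base term: filing date + 22 years → 4 March 2032.
Processing Delay Credit: +164 days → 15 August 2032.
Clinical Review Extension: 2621 days claimed exceeds the 1800-day cap, so +1800 days → 20 July 2037.
Response Delay Deduction: −81 days → 30 April 2037.

April 30, 2037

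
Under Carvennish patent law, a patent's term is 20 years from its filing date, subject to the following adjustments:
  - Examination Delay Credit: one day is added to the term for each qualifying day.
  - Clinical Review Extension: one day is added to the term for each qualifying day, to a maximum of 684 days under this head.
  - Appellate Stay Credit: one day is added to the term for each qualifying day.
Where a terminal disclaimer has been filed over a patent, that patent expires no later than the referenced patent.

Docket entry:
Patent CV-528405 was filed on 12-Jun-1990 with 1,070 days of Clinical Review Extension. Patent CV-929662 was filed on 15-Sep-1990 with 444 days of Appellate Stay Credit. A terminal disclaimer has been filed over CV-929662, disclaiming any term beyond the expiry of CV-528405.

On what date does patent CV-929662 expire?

December 3, 2011

Natural term of CV-929662:
  Base: filing + 20 years → 15 September 2010.
  Appellate Stay Credit: +444 days → 3 December 2011.
Expiry of referenced patent CV-528405:
  Base: filing + 20 years → 12 June 2010.
  Clinical Review Extension: 1070 days claimed exceeds the 684-day cap, so +684 days → 26 April 2012.
Terminal disclaimer: CV-929662 expires on the earlier of 3 December 2011 and 26 April 2012.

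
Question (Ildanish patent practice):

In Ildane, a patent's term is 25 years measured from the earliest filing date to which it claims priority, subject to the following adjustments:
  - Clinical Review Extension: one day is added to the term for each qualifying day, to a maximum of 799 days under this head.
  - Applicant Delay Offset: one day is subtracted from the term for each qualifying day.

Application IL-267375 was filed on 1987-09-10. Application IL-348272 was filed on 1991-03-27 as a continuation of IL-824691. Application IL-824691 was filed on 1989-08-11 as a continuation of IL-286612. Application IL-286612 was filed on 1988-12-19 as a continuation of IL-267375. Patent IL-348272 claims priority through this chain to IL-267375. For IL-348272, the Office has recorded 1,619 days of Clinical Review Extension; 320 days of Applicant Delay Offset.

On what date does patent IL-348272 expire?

Earliest priority filing: 10 September 1987.
Base term: 10 September 1987 + 25 years → 10 September 2012.
Clinical Review Extension: 1619 days claimed exceeds the 799-day cap, so +799 days → 18 November 2014.
Applicant Delay Offset: −320 days → 2 January 2014.

2014-01-02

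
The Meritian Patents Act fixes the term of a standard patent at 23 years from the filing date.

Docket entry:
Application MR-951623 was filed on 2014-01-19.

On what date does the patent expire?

January 19, 2037

Filing date + 23 years → 19 January 2037.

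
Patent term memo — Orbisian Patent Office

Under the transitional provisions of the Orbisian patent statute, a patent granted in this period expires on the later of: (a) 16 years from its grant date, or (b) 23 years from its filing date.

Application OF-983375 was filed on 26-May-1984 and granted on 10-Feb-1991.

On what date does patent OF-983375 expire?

2007-05-26

(a) grant + 16 years → 10 February 2007.
(b) filing + 23 years → 26 May 2007.
Later of the two: 26 May 2007.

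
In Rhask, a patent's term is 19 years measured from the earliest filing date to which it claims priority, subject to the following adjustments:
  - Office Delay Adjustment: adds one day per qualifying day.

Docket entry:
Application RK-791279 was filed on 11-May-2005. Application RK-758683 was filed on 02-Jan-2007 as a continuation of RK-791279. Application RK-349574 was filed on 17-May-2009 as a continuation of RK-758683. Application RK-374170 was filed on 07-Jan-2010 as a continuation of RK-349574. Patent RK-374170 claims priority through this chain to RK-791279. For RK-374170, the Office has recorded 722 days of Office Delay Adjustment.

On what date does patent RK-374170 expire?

2026-05-03

Earliest priority filing: 11 May 2005.
Base term: 11 May 2005 + 19 years → 11 May 2024.
Office Delay Adjustment: +722 days → 3 May 2026.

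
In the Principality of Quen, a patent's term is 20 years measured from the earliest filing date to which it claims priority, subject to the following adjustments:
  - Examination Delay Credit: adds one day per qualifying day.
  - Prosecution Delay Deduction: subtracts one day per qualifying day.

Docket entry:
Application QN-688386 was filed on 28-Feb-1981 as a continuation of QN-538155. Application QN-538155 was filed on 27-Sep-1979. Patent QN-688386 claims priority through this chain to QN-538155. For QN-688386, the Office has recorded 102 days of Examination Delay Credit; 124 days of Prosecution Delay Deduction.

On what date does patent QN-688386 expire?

1999-09-05

Earliest priority filing: 27 September 1979.
Base term: 27 September 1979 + 20 years → 27 September 1999.
Examination Delay Credit: +102 days → 7 January 2000.
Prosecution Delay Deduction: −124 days → 5 September 1999.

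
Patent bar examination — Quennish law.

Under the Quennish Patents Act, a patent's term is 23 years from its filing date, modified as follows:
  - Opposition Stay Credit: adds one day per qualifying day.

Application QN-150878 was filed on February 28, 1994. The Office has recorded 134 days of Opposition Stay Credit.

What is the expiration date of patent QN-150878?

Base term: filing date + 23 years → 28 February 2017.
Opposition Stay Credit: +134 days → 12 July 2017.

2017-07-12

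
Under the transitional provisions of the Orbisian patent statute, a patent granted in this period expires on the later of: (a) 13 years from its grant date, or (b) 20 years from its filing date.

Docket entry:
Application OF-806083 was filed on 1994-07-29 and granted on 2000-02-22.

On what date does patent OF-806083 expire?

(a) grant + 13 years → 22 February 2013.
(b) filing + 20 years → 29 July 2014.
Later of the two: 29 July 2014.

July 29, 2014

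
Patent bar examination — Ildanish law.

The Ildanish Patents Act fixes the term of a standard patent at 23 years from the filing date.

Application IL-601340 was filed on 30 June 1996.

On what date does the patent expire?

Filing date + 23 years → 30 June 2019.

2019-06-30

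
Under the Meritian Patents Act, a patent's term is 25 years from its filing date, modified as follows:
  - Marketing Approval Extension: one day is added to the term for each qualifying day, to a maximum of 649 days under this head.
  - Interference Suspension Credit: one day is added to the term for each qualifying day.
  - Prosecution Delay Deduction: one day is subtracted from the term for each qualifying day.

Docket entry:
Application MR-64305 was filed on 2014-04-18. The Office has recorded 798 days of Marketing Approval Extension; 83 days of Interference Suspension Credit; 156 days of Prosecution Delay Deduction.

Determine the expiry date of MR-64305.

Base term: filing date + 25 years → 18 April 2039.
Marketing Approval Extension: 798 days claimed exceeds the 649-day cap, so +649 days → 26 January 2041.
Interference Suspension Credit: +83 days → 19 April 2041.
Prosecution Delay Deduction: −156 days → 14 November 2040.

November 14, 2040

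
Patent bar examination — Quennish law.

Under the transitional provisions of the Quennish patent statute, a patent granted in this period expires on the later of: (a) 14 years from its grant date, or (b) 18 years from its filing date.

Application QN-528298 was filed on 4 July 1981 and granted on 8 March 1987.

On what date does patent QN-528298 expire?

(a) grant + 14 years → 8 March 2001.
(b) filing + 18 years → 4 July 1999.
Later of the two: 8 March 2001.

2001-03-08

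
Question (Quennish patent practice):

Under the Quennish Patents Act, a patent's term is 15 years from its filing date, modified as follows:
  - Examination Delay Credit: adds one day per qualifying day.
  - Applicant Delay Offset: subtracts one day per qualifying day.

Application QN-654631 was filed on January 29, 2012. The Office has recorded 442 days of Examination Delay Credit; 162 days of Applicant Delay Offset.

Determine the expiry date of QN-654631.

Base term: filing date + 15 years → 29 January 2027.
Examination Delay Credit: +442 days → 15 April 2028.
Applicant Delay Offset: −162 days → 5 November 2027.

2027-11-05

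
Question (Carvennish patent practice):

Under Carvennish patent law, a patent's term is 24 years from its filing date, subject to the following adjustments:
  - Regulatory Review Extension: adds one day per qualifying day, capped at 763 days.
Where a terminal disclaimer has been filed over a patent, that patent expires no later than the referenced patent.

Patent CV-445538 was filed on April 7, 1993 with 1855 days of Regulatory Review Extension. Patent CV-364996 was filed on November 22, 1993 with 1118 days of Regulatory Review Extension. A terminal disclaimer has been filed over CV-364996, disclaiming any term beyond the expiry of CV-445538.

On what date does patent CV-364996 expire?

2019-05-10

Natural term of CV-364996:
  Base: filing + 24 years → 22 November 2017.
  Regulatory Review Extension: 1118 days claimed exceeds the 763-day cap, so +763 days → 25 December 2019.
Expiry of referenced patent CV-445538:
  Base: filing + 24 years → 7 April 2017.
  Regulatory Review Extension: 1855 days claimed exceeds the 763-day cap, so +763 days → 10 May 2019.
Terminal disclaimer: CV-364996 expires on the earlier of 25 December 2019 and 10 May 2019.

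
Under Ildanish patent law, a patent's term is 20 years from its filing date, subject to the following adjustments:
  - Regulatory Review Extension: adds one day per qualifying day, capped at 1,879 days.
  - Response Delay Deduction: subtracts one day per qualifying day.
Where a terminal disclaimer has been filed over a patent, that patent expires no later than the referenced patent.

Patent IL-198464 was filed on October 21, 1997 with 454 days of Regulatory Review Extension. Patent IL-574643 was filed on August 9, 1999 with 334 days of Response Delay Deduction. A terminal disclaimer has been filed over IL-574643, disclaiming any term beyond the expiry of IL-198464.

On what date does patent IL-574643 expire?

Natural term of IL-574643:
  Base: filing + 20 years → 9 August 2019.
  Response Delay Deduction: −334 days → 9 September 2018.
Expiry of referenced patent IL-198464:
  Base: filing + 20 years → 21 October 2017.
  Regulatory Review Extension: 454 days (within the 1879-day cap) → +454 days → 18 January 2019.
Terminal disclaimer: IL-574643 expires on the earlier of 9 September 2018 and 18 January 2019.

September 9, 2018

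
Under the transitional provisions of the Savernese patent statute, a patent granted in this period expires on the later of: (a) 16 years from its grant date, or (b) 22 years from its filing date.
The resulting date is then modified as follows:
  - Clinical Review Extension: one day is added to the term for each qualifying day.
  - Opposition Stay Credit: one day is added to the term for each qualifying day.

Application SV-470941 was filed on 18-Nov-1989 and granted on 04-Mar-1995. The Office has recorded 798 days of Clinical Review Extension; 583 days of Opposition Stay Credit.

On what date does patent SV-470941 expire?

August 30, 2015

(a) grant + 16 years → 4 March 2011.
(b) filing + 22 years → 18 November 2011.
Later of the two: 18 November 2011.
Clinical Review Extension: +798 days → 24 January 2014.
Opposition Stay Credit: +583 days → 30 August 2015.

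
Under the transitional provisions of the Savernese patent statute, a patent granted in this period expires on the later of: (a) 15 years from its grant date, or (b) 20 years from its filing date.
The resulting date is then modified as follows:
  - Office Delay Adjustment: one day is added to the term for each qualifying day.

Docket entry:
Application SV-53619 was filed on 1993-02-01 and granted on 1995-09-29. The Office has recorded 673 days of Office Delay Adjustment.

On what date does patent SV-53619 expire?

(a) grant + 15 years → 29 September 2010.
(b) filing + 20 years → 1 February 2013.
Later of the two: 1 February 2013.
Office Delay Adjustment: +673 days → 6 December 2014.

December 6, 2014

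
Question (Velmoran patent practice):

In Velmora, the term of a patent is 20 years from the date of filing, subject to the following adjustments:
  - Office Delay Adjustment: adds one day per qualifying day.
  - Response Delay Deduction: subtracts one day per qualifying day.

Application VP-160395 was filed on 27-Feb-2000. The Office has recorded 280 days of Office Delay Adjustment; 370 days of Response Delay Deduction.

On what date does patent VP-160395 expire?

November 29, 2019

Base term: filing date + 20 years → 27 February 2020.
Office Delay Adjustment: +280 days → 3 December 2020.
Response Delay Deduction: −370 days → 29 November 2019.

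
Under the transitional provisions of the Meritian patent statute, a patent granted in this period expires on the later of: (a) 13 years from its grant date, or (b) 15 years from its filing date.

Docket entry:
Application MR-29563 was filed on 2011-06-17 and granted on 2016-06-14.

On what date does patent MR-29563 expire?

(a) grant + 13 years → 14 June 2029.
(b) filing + 15 years → 17 June 2026.
Later of the two: 14 June 2029.

June 14, 2029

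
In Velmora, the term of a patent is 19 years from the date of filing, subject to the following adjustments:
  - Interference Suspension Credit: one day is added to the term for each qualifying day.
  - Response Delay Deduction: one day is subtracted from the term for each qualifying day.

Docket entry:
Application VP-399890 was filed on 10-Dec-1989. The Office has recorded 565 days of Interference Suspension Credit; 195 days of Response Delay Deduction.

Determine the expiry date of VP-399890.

December 15, 2009

Base term: filing date + 19 years → 10 December 2008.
Interference Suspension Credit: +565 days → 28 June 2010.
Response Delay Deduction: −195 days → 15 December 2009.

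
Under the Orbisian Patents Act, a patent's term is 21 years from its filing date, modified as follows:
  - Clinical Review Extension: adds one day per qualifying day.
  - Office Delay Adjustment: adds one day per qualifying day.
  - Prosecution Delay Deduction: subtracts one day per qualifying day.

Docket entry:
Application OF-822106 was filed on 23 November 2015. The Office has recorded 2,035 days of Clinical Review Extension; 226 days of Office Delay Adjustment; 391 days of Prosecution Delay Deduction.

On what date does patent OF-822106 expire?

Base term: filing date + 21 years → 23 November 2036.
Clinical Review Extension: +2035 days → 20 June 2042.
Office Delay Adjustment: +226 days → 1 February 2043.
Prosecution Delay Deduction: −391 days → 6 January 2042.

January 6, 2042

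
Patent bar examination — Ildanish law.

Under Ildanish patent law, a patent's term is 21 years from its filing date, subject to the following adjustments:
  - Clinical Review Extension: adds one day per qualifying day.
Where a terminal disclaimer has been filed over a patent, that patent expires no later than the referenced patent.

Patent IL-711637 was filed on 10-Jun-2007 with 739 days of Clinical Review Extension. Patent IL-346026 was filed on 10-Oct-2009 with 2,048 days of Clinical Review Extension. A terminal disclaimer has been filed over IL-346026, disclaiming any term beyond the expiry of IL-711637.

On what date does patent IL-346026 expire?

Natural term of IL-346026:
  Base: filing + 21 years → 10 October 2030.
  Clinical Review Extension: +2048 days → 19 May 2036.
Expiry of referenced patent IL-711637:
  Base: filing + 21 years → 10 June 2028.
  Clinical Review Extension: +739 days → 19 June 2030.
Terminal disclaimer: IL-346026 expires on the earlier of 19 May 2036 and 19 June 2030.

2030-06-19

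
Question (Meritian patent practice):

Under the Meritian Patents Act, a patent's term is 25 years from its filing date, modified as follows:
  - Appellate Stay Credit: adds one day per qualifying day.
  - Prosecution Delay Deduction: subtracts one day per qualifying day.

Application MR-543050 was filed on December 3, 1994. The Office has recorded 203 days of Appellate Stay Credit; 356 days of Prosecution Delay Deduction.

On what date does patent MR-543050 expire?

July 3, 2019

Base term: filing date + 25 years → 3 December 2019.
Appellate Stay Credit: +203 days → 23 June 2020.
Prosecution Delay Deduction: −356 days → 3 July 2019.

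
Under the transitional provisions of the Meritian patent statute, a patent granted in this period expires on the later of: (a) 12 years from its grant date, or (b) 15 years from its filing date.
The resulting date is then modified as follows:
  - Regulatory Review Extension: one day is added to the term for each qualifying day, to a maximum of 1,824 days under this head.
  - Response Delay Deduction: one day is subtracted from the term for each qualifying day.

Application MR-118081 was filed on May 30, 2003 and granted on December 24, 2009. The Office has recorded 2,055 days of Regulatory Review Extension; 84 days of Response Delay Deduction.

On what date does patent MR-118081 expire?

2026-09-29

(a) grant + 12 years → 24 December 2021.
(b) filing + 15 years → 30 May 2018.
Later of the two: 24 December 2021.
Regulatory Review Extension: 2055 days claimed exceeds the 1824-day cap, so +1824 days → 22 December 2026.
Response Delay Deduction: −84 days → 29 September 2026.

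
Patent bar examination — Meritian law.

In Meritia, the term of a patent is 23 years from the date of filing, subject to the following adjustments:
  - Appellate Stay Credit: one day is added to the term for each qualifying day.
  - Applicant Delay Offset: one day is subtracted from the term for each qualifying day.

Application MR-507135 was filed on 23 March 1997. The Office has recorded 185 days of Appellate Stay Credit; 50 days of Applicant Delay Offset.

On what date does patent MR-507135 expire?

August 5, 2020

Base term: filing date + 23 years → 23 March 2020.
Appellate Stay Credit: +185 days → 24 September 2020.
Applicant Delay Offset: −50 days → 5 August 2020.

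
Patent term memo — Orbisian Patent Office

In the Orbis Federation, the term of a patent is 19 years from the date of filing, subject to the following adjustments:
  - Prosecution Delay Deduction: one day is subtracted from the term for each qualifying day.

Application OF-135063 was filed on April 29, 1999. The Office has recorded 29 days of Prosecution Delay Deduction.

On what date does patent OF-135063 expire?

March 31, 2018

Base term: filing date + 19 years → 29 April 2018.
Prosecution Delay Deduction: −29 days → 31 March 2018.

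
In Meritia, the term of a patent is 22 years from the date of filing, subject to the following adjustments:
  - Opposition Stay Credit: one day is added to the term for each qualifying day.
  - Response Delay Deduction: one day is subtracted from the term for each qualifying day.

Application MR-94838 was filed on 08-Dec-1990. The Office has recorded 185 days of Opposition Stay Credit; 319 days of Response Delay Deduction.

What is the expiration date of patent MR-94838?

Base term: filing date + 22 years → 8 December 2012.
Opposition Stay Credit: +185 days → 11 June 2013.
Response Delay Deduction: −319 days → 27 July 2012.

2012-07-27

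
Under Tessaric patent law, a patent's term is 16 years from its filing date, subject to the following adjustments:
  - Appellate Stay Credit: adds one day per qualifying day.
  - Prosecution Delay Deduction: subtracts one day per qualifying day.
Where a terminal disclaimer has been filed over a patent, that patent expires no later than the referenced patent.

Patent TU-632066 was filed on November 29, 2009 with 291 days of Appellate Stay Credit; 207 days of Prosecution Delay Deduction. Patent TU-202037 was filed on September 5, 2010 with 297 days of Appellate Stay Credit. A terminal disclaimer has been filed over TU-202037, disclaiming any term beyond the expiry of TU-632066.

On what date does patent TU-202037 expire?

February 21, 2026

Natural term of TU-202037:
  Base: filing + 16 years → 5 September 2026.
  Appellate Stay Credit: +297 days → 29 June 2027.
Expiry of referenced patent TU-632066:
  Base: filing + 16 years → 29 November 2025.
  Appellate Stay Credit: +291 days → 16 September 2026.
  Prosecution Delay Deduction: −207 days → 21 February 2026.
Terminal disclaimer: TU-202037 expires on the earlier of 29 June 2027 and 21 February 2026.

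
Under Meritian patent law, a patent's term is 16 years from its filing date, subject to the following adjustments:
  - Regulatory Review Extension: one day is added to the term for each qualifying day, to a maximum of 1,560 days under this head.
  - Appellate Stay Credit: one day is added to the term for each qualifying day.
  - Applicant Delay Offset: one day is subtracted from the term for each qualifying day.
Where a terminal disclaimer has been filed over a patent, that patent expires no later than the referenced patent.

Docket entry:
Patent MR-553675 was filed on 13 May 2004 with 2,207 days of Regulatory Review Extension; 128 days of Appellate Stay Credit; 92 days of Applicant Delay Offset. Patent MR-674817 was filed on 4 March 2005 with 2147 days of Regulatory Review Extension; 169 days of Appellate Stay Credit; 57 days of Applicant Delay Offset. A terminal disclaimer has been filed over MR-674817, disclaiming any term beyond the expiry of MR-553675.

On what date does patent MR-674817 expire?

Natural term of MR-674817:
  Base: filing + 16 years → 4 March 2021.
  Regulatory Review Extension: 2147 days claimed exceeds the 1560-day cap, so +1560 days → 11 June 2025.
  Appellate Stay Credit: +169 days → 27 November 2025.
  Applicant Delay Offset: −57 days → 1 October 2025.
Expiry of referenced patent MR-553675:
  Base: filing + 16 years → 13 May 2020.
  Regulatory Review Extension: 2207 days claimed exceeds the 1560-day cap, so +1560 days → 20 August 2024.
  Appellate Stay Credit: +128 days → 26 December 2024.
  Applicant Delay Offset: −92 days → 25 September 2024.
Terminal disclaimer: MR-674817 expires on the earlier of 1 October 2025 and 25 September 2024.

September 25, 2024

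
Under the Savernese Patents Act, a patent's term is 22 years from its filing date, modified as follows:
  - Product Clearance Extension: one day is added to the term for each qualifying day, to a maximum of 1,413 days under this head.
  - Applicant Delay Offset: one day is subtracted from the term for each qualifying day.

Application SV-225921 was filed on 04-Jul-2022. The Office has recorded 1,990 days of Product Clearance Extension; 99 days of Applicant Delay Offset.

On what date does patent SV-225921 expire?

February 8, 2048

Base term: filing date + 22 years → 4 July 2044.
Product Clearance Extension: 1990 days claimed exceeds the 1413-day cap, so +1413 days → 17 May 2048.
Applicant Delay Offset: −99 days → 8 February 2048.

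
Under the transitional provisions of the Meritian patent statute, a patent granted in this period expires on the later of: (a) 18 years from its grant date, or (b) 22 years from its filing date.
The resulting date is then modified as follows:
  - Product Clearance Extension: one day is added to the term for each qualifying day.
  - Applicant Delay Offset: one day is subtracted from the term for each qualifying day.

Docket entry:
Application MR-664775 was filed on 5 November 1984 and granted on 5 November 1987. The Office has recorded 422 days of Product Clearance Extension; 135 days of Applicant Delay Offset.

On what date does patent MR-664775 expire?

August 19, 2007

(a) grant + 18 years → 5 November 2005.
(b) filing + 22 years → 5 November 2006.
Later of the two: 5 November 2006.
Product Clearance Extension: +422 days → 1 January 2008.
Applicant Delay Offset: −135 days → 19 August 2007.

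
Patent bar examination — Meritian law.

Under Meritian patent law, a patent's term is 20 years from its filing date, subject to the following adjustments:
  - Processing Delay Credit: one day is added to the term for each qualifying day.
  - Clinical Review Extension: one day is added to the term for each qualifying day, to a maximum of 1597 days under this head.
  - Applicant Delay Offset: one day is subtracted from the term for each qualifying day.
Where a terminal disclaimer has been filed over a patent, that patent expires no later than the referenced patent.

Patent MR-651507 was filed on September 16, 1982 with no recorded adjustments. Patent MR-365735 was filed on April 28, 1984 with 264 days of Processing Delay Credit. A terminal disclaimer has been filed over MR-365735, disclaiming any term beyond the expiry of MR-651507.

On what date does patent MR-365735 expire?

September 16, 2002

Natural term of MR-365735:
  Base: filing + 20 years → 28 April 2004.
  Processing Delay Credit: +264 days → 17 January 2005.
Expiry of referenced patent MR-651507:
  Base: filing + 20 years → 16 September 2002.
Terminal disclaimer: MR-365735 expires on the earlier of 17 January 2005 and 16 September 2002.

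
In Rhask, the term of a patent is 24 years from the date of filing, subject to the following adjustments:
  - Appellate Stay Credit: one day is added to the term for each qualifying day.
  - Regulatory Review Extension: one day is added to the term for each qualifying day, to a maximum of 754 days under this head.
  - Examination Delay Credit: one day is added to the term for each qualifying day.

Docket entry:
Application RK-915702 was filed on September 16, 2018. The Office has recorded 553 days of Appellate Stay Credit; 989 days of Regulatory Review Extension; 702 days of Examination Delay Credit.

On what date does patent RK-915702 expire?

2048-03-17

Base term: filing date + 24 years → 16 September 2042.
Appellate Stay Credit: +553 days → 22 March 2044.
Regulatory Review Extension: 989 days claimed exceeds the 754-day cap, so +754 days → 15 April 2046.
Examination Delay Credit: +702 days → 17 March 2048.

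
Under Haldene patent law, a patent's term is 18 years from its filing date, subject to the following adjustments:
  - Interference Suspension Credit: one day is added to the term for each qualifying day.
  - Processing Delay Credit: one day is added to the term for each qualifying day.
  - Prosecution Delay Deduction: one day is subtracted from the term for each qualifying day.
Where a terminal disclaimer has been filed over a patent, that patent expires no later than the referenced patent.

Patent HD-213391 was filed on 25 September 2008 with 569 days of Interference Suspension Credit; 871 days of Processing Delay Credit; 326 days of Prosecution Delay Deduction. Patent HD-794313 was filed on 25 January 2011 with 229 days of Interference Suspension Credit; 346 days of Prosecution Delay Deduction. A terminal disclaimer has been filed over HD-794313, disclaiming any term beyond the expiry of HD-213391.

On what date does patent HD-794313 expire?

Natural term of HD-794313:
  Base: filing + 18 years → 25 January 2029.
  Interference Suspension Credit: +229 days → 11 September 2029.
  Prosecution Delay Deduction: −346 days → 30 September 2028.
Expiry of referenced patent HD-213391:
  Base: filing + 18 years → 25 September 2026.
  Interference Suspension Credit: +569 days → 16 April 2028.
  Processing Delay Credit: +871 days → 4 September 2030.
  Prosecution Delay Deduction: −326 days → 13 October 2029.
Terminal disclaimer: HD-794313 expires on the earlier of 30 September 2028 and 13 October 2029.

2028-09-30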